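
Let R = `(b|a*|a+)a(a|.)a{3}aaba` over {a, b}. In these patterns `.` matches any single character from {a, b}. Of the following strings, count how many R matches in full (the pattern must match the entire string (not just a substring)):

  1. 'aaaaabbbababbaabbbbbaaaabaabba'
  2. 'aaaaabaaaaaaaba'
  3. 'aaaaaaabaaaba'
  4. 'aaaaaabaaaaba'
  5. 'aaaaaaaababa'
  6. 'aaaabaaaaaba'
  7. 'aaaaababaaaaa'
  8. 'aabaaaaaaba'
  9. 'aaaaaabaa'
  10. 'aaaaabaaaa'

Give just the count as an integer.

1

1 → no match — must end with 'aaaba'
2 → no match
3 → no match
4 → no match
5 → no match — must end with 'aaaba'
6 → match
7 → no match — must end with 'aaaba'
8 → no match
9 → no match — must end with 'aaaba'
10 → no match — must end with 'aaaba'
Total matched: 1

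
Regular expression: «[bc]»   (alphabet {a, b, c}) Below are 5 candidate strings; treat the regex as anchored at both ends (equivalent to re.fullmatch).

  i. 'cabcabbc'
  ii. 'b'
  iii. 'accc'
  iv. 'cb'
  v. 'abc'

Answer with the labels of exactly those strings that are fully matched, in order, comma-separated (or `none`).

ii

i. 'cabcabbc' → no match
ii. 'b' → match
iii. 'accc' → no match
iv. 'cb' → no match
v. 'abc' → no match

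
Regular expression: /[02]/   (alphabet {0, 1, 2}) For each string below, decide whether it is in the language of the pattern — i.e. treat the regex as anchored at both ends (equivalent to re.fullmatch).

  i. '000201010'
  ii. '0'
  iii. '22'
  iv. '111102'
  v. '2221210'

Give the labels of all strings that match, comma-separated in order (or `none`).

ii

i → no match
ii → match
iii → no match
iv → no match
v → no match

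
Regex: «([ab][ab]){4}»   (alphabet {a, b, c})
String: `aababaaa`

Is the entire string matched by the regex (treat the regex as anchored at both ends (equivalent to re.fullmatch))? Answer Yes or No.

Yes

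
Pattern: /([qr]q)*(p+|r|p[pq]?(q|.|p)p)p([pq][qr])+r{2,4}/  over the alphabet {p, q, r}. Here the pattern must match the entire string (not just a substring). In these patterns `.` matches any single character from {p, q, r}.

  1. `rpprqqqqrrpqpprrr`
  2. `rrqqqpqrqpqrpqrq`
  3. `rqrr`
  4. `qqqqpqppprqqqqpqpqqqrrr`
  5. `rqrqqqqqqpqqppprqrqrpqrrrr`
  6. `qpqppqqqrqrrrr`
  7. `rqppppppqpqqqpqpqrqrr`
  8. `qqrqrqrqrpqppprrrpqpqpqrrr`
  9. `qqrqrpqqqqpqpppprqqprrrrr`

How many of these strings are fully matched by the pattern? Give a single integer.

1 → no match
2 → no match — must end with `r`
3 → no match
4 → match
5 → no match
6 → no match
7 → no match
8 → no match
9 → no match
Total matched: 1

1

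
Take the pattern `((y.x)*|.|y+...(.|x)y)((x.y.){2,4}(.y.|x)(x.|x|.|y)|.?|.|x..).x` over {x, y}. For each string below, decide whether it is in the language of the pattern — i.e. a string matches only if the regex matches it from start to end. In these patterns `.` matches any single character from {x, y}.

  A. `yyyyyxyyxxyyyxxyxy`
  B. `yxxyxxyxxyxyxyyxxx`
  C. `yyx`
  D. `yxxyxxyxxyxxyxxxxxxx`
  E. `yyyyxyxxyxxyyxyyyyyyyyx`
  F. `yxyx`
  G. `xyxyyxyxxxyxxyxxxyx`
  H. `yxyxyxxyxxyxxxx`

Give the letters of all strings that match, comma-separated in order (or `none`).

C, D, E, F

A → no match — must end with `x`
B → no match
C → match
D → match
E → match
F → match
G → no match
H → no match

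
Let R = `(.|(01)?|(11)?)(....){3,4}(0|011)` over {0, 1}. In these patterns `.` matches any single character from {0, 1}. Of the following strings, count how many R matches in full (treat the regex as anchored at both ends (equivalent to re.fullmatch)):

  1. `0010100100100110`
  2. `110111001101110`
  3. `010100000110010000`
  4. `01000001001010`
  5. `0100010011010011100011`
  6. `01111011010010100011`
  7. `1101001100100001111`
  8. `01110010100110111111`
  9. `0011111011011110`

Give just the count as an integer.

4

1 → no match
2 → match
3 → match
4 → match
5 → no match
6 → match
7 → no match
8 → no match
9 → no match
Total matched: 4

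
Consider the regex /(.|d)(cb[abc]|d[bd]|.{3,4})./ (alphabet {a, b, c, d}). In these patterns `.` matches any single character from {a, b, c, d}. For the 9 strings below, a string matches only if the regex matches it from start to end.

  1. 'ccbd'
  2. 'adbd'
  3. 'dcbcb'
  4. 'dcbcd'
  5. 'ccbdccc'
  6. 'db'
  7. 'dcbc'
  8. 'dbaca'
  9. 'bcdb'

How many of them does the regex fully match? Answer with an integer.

4

1 → no match
2 → match
3 → match
4 → match
5 → no match
6 → no match
7 → no match
8 → match
9 → no match
Total matched: 4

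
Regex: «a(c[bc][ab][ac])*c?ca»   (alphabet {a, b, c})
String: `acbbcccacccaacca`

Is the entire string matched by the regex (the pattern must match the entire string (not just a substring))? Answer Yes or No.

Yes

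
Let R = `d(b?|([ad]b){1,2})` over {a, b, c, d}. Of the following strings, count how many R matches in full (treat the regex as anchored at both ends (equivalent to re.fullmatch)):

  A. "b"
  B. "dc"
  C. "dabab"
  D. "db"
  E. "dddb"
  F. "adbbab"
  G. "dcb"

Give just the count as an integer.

2

A → no match — must start with "d"
B → no match
C → match
D → match
E → no match
F → no match — must start with "d"
G → no match
Total matched: 2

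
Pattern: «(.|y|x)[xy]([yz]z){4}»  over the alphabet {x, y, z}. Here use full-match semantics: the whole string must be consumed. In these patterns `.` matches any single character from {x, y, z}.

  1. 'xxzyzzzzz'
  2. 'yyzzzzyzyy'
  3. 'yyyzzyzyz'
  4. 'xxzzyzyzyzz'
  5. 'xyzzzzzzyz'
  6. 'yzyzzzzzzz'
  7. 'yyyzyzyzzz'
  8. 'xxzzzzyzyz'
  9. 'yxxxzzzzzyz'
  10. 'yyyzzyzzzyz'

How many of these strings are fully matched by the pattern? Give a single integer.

1 → no match
2 → no match — must end with 'z'
3 → no match
4 → no match
5 → match
6 → no match
7 → match
8 → match
9 → no match
10 → no match
Total matched: 3

3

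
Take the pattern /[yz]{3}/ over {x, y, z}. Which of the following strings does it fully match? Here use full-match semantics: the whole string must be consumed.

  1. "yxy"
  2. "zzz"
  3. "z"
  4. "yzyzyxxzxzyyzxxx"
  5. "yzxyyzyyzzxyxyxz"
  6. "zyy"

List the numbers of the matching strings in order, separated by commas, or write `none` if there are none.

1 → no match
2 → match
3 → no match
4 → no match
5 → no match
6 → match

2, 6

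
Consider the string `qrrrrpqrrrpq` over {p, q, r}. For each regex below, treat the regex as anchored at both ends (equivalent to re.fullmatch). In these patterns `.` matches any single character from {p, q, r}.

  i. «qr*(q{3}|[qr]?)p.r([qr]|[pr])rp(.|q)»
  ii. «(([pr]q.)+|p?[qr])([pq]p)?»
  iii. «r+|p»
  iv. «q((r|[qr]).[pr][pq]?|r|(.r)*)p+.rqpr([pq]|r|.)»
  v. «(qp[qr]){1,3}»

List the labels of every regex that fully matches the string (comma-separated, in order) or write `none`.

i → match
ii → no match
iii → no match
iv → no match
v → no match — must start with `qp`

i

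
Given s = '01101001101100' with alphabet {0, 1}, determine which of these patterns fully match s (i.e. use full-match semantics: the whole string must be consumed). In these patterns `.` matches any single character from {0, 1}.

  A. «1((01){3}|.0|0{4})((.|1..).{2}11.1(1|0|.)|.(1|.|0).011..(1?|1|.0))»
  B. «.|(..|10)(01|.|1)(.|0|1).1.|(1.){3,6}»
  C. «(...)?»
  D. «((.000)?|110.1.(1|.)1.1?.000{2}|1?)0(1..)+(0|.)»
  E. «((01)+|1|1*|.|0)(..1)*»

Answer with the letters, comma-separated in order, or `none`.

D

A → no match — must start with '1'
B → no match
C → no match
D → match
E → no match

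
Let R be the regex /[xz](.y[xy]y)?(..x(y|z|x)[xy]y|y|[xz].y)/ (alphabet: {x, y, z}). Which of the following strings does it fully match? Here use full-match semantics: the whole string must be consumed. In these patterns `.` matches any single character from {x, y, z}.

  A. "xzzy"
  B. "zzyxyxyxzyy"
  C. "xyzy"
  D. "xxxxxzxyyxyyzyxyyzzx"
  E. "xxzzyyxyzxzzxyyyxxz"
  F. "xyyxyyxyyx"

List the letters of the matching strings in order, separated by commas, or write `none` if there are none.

A, B

A. "xzzy" → match
B. "zzyxyxyxzyy" → match
C. "xyzy" → no match
D → no match — must end with "y"
E → no match — must end with "y"
F. "xyyxyyxyyx" → no match — must end with "y"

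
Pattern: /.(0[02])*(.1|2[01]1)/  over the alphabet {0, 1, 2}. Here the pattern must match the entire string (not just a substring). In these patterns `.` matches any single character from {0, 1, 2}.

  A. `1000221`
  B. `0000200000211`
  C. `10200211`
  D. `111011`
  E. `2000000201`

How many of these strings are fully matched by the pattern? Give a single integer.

4

A → match
B → match
C → match
D → no match
E → match
Total matched: 4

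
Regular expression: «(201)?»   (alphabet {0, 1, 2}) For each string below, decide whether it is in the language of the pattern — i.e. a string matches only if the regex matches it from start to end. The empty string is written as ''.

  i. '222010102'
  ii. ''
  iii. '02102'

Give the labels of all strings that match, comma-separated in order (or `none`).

ii

i. '222010102' → no match
ii. '' → match
iii. '02102' → no match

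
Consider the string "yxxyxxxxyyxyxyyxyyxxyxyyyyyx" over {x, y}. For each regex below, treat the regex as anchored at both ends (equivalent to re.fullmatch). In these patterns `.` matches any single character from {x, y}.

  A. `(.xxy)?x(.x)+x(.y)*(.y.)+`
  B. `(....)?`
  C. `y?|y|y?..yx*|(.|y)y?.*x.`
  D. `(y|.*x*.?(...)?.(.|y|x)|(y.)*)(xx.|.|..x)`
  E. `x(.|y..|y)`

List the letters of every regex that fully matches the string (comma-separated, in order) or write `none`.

A, D

A → match
B → no match
C → no match
D → match
E → no match — must start with "x"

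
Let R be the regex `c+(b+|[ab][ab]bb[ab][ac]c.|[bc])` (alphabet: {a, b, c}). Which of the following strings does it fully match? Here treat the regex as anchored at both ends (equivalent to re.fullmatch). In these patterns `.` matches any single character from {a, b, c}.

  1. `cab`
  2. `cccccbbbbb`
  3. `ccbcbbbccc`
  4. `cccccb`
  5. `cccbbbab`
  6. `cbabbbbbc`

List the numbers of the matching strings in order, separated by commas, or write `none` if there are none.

2, 4

1 → no match
2 → match
3 → no match
4 → match
5 → no match
6 → no match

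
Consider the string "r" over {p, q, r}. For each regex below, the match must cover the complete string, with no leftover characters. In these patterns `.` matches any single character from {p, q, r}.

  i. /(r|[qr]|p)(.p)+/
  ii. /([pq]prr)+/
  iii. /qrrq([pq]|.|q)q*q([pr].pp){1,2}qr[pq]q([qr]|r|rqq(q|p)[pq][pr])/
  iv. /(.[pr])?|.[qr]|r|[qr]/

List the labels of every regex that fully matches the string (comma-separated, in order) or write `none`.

iv

i → no match — must end with "p"
ii → no match — must end with "prr"
iii → no match — must start with "qrrq"
iv → match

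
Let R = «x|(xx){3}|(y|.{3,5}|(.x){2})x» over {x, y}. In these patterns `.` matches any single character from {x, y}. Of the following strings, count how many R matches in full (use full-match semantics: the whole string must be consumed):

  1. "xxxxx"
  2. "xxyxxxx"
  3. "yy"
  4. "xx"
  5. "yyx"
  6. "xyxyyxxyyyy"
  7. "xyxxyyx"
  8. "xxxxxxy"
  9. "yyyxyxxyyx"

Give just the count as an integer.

1

1. "xxxxx" → match
2. "xxyxxxx" → no match
3. "yy" → no match
4. "xx" → no match
5. "yyx" → no match
6. "xyxyyxxyyyy" → no match
7. "xyxxyyx" → no match
8. "xxxxxxy" → no match
9. "yyyxyxxyyx" → no match
Total matched: 1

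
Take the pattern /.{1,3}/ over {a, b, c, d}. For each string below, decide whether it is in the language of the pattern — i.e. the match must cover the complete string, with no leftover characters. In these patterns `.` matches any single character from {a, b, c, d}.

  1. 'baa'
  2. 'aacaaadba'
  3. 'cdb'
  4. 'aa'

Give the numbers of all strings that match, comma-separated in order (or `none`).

1 → match
2 → no match
3 → match
4 → match

1, 3, 4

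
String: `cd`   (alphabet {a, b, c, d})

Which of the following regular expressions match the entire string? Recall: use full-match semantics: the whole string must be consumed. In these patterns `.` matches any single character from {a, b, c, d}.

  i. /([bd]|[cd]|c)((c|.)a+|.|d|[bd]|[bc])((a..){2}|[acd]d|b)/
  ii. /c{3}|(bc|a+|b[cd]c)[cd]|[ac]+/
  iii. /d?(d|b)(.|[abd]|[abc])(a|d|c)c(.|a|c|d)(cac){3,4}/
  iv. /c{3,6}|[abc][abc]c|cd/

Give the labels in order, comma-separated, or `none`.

iv

i → no match
ii → no match
iii → no match — must end with `cac`
iv → match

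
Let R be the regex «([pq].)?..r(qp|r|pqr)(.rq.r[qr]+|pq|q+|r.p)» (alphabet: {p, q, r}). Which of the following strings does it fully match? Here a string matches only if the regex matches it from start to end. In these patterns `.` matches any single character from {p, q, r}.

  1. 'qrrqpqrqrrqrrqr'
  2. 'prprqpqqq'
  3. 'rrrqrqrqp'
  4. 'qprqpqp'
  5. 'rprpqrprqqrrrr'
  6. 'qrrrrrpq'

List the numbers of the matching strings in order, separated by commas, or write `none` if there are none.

1, 5, 6

1 → match
2 → no match
3 → no match
4 → no match
5 → match
6 → match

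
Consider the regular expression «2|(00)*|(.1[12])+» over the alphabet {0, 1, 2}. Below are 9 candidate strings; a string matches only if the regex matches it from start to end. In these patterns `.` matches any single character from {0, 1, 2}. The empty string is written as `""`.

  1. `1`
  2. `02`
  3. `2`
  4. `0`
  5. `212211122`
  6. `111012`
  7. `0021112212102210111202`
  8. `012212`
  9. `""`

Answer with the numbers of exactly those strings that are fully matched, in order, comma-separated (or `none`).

3, 6, 8, 9

1 → no match
2 → no match
3 → match
4 → no match
5 → no match
6 → match
7 → no match
8 → match
9 → match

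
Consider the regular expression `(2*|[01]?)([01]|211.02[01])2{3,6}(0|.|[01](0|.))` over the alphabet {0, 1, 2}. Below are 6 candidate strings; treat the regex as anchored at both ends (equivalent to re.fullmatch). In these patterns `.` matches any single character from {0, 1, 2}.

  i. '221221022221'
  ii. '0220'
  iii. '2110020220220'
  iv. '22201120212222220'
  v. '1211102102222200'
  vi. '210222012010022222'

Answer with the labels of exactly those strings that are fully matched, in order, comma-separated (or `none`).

i → no match
ii → no match
iii → no match
iv → no match
v → no match
vi → no match

none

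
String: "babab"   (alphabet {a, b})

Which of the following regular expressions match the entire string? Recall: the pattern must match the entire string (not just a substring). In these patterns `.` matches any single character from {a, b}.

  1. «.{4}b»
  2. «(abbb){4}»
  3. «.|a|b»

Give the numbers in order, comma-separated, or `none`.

1

1 → match
2 → no match — must start with "abbb"
3 → no match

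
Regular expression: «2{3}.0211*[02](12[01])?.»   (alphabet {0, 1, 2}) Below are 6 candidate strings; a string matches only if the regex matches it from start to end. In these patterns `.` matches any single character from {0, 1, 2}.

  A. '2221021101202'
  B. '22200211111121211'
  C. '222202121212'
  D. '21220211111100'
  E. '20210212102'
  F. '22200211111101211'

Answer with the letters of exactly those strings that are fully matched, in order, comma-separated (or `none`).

A → match
B → match
C → match
D → no match
E → no match
F → match

A, B, C, F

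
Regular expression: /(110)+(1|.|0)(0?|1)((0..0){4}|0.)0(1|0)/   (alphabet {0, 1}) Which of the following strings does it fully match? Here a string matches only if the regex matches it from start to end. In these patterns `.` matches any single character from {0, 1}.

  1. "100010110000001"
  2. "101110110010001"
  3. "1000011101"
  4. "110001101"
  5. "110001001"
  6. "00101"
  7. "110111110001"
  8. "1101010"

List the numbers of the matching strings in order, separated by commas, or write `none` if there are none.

none

1 → no match — must start with "110"
2 → no match — must start with "110"
3. "1000011101" → no match — must start with "110"
4. "110001101" → no match
5. "110001001" → no match
6. "00101" → no match — must start with "110"
7. "110111110001" → no match
8. "1101010" → no match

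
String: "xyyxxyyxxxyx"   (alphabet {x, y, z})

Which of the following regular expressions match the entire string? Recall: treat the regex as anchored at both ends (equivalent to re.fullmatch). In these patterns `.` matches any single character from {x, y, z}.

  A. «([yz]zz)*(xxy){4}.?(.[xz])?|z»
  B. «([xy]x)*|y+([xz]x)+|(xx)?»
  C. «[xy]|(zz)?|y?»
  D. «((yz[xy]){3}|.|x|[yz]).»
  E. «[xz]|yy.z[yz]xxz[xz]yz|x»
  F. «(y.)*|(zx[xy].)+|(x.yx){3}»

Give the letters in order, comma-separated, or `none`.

F

A → no match
B → no match
C → no match
D → no match
E → no match
F → match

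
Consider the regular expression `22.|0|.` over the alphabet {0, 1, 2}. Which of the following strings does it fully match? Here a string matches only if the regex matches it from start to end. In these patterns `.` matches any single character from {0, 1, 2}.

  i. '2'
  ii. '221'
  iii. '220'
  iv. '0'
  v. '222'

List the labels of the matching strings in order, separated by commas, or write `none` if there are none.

i, ii, iii, iv, v

i → match
ii → match
iii → match
iv → match
v → match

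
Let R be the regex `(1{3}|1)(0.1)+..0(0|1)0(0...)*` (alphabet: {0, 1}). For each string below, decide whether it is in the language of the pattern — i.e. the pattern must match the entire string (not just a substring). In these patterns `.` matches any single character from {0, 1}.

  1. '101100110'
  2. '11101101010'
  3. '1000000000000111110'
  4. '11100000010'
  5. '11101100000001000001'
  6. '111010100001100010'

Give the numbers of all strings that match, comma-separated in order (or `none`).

2

1 → no match
2 → match
3 → no match
4 → no match
5 → no match
6 → no match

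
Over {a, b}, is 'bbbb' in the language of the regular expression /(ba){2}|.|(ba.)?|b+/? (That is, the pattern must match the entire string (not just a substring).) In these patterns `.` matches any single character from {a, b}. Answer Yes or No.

Yes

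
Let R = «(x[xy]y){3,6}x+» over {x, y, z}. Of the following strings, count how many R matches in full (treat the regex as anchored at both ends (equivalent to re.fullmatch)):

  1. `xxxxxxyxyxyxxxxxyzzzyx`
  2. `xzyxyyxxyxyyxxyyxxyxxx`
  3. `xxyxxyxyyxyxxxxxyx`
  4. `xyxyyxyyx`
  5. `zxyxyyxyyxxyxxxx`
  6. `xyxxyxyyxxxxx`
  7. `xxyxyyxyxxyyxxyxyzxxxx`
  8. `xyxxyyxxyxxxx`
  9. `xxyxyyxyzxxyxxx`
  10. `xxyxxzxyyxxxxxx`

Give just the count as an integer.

0

1 → no match
2 → no match
3 → no match
4 → no match
5 → no match — must start with `x`
6 → no match
7 → no match
8 → no match
9 → no match
10 → no match
Total matched: 0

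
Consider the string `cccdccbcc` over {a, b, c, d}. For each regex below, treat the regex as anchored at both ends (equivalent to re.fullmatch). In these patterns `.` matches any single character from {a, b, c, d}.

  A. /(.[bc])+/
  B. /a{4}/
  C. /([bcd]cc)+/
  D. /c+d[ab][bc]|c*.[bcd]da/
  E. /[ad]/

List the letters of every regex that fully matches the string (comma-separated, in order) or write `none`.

C

A → no match
B → no match — must start with `a`
C → match
D → no match
E → no match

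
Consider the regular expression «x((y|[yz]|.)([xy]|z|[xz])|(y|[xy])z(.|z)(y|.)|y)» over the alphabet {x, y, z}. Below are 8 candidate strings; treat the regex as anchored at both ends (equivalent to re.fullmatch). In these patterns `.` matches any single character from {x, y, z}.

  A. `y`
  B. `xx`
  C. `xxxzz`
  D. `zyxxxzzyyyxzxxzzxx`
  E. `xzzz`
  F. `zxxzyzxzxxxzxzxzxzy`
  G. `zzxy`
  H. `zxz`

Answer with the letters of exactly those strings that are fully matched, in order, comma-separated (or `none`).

A → no match — must start with `x`
B → no match
C → no match
D → no match — must start with `x`
E → no match
F → no match — must start with `x`
G → no match — must start with `x`
H → no match — must start with `x`

none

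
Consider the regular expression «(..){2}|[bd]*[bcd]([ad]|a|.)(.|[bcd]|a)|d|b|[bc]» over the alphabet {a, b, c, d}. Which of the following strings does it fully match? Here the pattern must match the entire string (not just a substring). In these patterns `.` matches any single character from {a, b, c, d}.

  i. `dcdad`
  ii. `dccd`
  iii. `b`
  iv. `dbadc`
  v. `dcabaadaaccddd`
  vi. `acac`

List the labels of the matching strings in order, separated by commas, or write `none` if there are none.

i → no match
ii → match
iii → match
iv → no match
v → no match
vi → match

ii, iii, vi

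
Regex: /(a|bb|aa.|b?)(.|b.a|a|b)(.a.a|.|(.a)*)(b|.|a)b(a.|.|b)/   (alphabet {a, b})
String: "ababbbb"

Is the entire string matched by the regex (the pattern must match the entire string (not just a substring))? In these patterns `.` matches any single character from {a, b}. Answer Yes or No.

No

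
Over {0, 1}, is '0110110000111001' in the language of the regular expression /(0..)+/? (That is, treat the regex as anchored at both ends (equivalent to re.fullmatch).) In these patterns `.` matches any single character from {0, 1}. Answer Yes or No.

No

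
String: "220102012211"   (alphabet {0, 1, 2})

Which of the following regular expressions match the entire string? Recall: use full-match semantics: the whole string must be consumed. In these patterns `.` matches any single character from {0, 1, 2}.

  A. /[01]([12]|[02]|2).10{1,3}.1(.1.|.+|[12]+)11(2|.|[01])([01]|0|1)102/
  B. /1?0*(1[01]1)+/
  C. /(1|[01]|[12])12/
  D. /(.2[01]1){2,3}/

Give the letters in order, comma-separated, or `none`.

D

A → no match — must end with "102"
B → no match
C → no match — must end with "12"
D → match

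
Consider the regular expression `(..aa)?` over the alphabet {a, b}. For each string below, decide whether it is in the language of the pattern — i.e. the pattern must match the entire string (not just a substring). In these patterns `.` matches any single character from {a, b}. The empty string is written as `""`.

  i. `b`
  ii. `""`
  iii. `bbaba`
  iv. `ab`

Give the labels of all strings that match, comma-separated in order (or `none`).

ii

i → no match
ii → match
iii → no match
iv → no match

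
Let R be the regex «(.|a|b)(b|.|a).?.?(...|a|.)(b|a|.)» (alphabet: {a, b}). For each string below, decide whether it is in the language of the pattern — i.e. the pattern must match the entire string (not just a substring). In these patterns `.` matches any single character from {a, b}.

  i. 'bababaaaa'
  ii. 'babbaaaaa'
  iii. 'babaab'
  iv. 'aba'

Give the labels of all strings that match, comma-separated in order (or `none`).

iii

i → no match
ii → no match
iii → match
iv → no match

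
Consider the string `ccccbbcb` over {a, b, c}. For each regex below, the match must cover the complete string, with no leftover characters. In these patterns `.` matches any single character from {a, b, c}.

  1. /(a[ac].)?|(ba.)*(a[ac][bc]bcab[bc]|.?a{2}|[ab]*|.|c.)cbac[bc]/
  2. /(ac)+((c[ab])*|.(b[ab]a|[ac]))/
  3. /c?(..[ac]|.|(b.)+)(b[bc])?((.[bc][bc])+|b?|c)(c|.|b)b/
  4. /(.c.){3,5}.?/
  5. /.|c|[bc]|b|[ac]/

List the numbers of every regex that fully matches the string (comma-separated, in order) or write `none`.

3

1 → no match
2 → no match — must start with `ac`
3 → match
4 → no match
5 → no match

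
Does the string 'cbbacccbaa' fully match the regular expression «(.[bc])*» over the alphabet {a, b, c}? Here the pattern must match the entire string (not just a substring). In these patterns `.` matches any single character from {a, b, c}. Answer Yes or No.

No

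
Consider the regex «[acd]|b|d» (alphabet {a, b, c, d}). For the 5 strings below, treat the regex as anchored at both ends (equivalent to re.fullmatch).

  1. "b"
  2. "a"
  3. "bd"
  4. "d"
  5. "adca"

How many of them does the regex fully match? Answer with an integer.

3

1 → match
2 → match
3 → no match
4 → match
5 → no match
Total matched: 3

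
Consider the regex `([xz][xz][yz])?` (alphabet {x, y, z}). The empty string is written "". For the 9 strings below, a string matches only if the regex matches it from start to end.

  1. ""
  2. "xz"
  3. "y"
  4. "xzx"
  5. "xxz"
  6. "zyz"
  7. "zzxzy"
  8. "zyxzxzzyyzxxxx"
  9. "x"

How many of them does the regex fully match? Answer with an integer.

1. "" → match
2. "xz" → no match
3. "y" → no match
4. "xzx" → no match
5. "xxz" → match
6. "zyz" → no match
7. "zzxzy" → no match
8 → no match
9. "x" → no match
Total matched: 2

2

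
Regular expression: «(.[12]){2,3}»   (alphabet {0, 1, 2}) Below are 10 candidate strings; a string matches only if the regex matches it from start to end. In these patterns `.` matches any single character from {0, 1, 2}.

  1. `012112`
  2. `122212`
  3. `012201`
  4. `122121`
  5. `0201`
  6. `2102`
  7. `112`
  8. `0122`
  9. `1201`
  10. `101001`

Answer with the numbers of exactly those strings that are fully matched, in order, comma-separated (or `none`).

1 → match
2 → match
3 → match
4 → match
5 → match
6 → match
7 → no match
8 → match
9 → match
10 → no match

1, 2, 3, 4, 5, 6, 8, 9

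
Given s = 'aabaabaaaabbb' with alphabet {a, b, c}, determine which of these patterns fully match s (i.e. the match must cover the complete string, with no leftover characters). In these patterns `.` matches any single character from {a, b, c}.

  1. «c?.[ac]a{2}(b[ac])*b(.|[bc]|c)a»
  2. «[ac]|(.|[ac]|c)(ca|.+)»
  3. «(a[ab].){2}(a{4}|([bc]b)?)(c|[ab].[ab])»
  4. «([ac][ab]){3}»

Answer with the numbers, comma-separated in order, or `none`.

1 → no match — must end with 'a'
2 → match
3 → match
4 → no match

2, 3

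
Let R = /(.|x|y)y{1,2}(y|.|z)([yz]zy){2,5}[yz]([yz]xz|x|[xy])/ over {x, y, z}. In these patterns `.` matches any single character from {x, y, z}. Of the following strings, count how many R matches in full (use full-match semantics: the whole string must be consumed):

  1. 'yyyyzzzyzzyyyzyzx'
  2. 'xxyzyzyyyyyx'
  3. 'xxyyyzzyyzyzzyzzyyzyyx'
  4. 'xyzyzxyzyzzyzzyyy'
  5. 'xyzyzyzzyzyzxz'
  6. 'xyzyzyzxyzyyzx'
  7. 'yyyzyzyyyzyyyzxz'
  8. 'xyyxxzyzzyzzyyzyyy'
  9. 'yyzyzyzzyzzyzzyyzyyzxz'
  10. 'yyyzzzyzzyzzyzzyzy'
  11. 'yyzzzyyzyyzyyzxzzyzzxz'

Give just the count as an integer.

1 → no match
2 → no match
3 → no match
4 → no match
5 → no match
6 → no match
7 → no match
8 → no match
9 → match
10 → match
11 → no match
Total matched: 2

2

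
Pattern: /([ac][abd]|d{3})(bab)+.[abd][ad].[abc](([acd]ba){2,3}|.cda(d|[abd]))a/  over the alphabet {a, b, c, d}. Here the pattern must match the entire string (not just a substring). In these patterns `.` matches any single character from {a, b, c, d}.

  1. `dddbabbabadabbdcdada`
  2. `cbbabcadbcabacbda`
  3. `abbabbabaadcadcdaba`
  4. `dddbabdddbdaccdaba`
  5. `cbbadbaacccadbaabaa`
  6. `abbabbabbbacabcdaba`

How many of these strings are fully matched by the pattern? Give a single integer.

1 → match
2 → no match
3 → match
4 → no match
5 → no match
6 → match
Total matched: 3

3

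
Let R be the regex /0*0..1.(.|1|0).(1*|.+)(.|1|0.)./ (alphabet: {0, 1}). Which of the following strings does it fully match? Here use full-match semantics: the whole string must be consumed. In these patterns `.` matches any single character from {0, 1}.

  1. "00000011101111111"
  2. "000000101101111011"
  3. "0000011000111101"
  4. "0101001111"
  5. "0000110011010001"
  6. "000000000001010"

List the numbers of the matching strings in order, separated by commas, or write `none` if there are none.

1 → match
2 → match
3 → match
4. "0101001111" → match
5 → match
6 → no match

1, 2, 3, 4, 5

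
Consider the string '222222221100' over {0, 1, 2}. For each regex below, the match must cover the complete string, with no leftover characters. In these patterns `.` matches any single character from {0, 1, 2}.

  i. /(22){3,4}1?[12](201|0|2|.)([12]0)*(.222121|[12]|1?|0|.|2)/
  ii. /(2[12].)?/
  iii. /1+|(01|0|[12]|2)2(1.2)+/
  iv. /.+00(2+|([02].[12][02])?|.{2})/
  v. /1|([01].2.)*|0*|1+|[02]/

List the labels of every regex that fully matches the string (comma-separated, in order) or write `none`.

i → match
ii → no match
iii → no match
iv → match
v → no match

i, iv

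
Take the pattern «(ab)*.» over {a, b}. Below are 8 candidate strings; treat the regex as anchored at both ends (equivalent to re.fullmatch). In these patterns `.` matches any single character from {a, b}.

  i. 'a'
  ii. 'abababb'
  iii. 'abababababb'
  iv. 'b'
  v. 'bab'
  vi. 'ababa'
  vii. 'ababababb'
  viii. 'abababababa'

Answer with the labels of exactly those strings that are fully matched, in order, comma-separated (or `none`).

i → match
ii → match
iii → match
iv → match
v → no match
vi → match
vii → match
viii → match

i, ii, iii, iv, vi, vii, viii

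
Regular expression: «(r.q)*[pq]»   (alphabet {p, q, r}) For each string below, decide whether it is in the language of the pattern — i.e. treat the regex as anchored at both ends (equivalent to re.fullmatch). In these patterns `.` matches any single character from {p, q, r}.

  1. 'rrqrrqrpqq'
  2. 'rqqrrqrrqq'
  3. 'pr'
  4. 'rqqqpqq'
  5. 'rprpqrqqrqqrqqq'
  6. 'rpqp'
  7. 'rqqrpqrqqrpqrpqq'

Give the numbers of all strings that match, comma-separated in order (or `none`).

1, 2, 6, 7

1 → match
2 → match
3 → no match
4 → no match
5 → no match
6 → match
7 → match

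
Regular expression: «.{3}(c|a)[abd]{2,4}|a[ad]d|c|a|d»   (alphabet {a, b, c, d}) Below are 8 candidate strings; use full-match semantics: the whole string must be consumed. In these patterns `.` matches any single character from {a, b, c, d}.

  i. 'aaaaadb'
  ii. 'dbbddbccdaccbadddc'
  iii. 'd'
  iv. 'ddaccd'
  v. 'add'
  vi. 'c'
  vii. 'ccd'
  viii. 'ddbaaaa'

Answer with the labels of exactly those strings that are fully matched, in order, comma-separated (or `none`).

i → match
ii → no match
iii → match
iv → no match
v → match
vi → match
vii → no match
viii → match

i, iii, v, vi, viii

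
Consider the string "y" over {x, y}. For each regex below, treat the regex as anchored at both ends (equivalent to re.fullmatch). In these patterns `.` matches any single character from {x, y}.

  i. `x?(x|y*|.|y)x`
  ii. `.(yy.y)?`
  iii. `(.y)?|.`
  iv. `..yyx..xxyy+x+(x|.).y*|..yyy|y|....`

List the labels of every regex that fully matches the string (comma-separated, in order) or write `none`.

ii, iii, iv

i → no match — must end with "x"
ii → match
iii → match
iv → match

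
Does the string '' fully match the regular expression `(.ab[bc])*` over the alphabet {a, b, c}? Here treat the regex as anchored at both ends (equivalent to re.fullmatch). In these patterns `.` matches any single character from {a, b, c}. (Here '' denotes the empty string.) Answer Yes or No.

Yes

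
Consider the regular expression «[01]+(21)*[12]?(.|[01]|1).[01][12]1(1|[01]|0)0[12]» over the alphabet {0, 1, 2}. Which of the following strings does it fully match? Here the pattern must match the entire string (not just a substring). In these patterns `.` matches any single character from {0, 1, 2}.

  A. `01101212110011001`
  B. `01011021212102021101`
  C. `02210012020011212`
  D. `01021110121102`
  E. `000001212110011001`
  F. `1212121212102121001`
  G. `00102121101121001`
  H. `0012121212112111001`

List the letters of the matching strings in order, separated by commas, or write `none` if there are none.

A → match
B → match
C → no match
D → match
E → match
F → match
G → match
H → match

A, B, D, E, F, G, H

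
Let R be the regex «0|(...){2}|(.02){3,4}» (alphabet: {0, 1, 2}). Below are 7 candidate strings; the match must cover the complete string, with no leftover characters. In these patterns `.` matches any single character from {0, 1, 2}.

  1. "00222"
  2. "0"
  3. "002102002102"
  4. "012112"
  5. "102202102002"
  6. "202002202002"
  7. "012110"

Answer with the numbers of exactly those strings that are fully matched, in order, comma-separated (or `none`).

2, 3, 4, 5, 6, 7

1 → no match
2 → match
3 → match
4 → match
5 → match
6 → match
7 → match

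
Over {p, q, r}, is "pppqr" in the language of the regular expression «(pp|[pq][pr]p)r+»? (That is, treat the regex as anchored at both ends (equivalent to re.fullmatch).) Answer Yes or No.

No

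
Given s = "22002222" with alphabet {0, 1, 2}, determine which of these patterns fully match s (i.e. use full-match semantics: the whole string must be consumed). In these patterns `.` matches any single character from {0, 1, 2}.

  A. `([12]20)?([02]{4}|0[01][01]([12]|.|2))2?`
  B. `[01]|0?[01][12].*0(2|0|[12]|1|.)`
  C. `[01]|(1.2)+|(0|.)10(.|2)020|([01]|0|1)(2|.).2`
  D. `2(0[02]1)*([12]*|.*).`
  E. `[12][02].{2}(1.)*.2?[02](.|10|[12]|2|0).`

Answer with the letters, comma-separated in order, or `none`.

A → match
B → no match
C → no match
D → match
E → match

A, D, E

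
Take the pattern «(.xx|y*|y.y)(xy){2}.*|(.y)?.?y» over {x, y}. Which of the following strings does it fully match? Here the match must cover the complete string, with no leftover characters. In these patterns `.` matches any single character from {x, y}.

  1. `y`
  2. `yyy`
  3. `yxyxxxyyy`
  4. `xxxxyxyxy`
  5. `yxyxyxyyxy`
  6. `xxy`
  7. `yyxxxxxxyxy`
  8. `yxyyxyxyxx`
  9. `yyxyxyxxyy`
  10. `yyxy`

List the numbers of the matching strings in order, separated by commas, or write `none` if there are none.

1, 2, 4, 5, 9, 10

1 → match
2 → match
3 → no match
4 → match
5 → match
6 → no match
7 → no match
8 → no match
9 → match
10 → match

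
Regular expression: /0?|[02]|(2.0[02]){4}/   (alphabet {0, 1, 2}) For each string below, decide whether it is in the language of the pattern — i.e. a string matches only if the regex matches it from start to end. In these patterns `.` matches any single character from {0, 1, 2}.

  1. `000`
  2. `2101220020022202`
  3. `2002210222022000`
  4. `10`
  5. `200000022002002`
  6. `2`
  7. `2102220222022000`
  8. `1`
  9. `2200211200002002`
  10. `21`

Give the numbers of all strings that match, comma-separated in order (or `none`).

3, 6, 7

1 → no match
2 → no match
3 → match
4 → no match
5 → no match
6 → match
7 → match
8 → no match
9 → no match
10 → no match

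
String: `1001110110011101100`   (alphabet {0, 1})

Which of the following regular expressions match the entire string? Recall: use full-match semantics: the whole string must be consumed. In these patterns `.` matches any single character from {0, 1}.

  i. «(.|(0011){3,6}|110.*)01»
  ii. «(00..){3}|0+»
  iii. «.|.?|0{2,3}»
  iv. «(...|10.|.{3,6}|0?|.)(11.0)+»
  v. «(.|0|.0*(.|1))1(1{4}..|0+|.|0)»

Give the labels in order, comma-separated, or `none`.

iv

i → no match — must end with `01`
ii → no match
iii → no match
iv → match
v → no match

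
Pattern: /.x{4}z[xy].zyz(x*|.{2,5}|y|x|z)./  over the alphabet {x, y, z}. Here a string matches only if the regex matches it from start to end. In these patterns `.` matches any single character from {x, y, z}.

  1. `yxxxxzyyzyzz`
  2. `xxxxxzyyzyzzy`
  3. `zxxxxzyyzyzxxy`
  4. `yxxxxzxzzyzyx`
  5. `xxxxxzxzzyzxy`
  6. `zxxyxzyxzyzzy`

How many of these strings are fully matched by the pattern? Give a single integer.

5

1 → match
2 → match
3 → match
4 → match
5 → match
6 → no match
Total matched: 5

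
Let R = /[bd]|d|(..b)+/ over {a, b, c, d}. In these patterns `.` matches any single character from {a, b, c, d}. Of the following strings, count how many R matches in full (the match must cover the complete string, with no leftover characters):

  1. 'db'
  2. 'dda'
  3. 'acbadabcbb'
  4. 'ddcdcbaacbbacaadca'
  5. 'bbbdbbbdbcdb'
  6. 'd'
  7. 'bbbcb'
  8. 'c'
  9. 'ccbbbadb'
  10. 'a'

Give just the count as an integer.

1 → no match
2 → no match
3 → no match
4 → no match
5 → match
6 → match
7 → no match
8 → no match
9 → no match
10 → no match
Total matched: 2

2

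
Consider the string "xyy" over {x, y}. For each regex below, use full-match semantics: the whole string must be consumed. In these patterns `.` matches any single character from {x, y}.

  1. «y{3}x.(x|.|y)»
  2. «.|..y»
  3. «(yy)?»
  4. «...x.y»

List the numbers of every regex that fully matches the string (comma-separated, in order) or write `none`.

2

1 → no match — must start with "y"
2 → match
3 → no match
4 → no match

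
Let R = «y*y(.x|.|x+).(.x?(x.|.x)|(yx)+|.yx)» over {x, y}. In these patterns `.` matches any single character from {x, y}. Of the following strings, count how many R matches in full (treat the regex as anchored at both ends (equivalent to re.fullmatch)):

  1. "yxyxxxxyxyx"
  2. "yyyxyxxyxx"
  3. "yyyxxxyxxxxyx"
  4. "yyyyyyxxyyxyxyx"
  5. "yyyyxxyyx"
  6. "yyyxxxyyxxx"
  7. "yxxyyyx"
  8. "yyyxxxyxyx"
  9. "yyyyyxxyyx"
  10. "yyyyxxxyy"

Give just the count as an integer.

6

1 → no match
2 → no match
3 → no match
4 → match
5 → match
6 → match
7 → match
8 → match
9 → match
10 → no match
Total matched: 6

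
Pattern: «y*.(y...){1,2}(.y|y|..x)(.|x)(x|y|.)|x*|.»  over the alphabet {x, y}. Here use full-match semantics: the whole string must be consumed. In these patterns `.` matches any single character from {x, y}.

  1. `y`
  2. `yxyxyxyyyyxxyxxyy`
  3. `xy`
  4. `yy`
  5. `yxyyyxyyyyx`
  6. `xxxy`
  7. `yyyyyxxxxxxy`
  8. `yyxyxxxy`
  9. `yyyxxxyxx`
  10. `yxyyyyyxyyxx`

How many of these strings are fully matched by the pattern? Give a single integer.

1 → match
2 → no match
3 → no match
4 → no match
5 → no match
6 → no match
7 → match
8 → no match
9 → match
10 → no match
Total matched: 3

3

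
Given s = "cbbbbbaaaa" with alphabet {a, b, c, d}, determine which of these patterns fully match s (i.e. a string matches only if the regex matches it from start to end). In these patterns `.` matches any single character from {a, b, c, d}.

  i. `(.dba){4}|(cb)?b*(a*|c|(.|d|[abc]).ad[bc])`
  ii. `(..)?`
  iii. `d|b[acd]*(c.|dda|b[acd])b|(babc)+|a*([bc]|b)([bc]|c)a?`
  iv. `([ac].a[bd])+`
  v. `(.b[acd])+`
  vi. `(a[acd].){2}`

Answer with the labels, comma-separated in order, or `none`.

i → match
ii → no match
iii → no match
iv → no match
v → no match
vi → no match — must start with "a"

i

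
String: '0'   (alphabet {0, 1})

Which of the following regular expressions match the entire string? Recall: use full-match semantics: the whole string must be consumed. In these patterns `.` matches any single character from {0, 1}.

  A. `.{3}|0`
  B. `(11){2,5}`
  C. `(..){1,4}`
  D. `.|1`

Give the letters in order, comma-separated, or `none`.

A, D

A → match
B → no match — must start with '11'
C → no match
D → match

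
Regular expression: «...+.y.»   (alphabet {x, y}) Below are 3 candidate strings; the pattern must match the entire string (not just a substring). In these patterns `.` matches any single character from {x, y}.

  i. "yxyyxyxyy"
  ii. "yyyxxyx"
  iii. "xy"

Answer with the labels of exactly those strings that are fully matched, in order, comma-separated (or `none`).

i. "yxyyxyxyy" → match
ii. "yyyxxyx" → match
iii. "xy" → no match

i, ii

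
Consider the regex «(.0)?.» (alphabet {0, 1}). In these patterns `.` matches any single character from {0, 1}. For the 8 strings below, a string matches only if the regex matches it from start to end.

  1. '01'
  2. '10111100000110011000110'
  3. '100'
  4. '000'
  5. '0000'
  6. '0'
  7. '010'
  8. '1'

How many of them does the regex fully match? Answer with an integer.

4

1 → no match
2 → no match
3 → match
4 → match
5 → no match
6 → match
7 → no match
8 → match
Total matched: 4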